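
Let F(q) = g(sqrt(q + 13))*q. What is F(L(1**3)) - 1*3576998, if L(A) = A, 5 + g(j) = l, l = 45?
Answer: -3576958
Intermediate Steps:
g(j) = 40 (g(j) = -5 + 45 = 40)
F(q) = 40*q
F(L(1**3)) - 1*3576998 = 40*1**3 - 1*3576998 = 40*1 - 3576998 = 40 - 3576998 = -3576958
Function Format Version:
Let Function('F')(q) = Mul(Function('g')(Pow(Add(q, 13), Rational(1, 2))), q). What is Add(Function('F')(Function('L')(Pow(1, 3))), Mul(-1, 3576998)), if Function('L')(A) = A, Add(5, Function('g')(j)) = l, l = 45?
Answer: -3576958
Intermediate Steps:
Function('g')(j) = 40 (Function('g')(j) = Add(-5, 45) = 40)
Function('F')(q) = Mul(40, q)
Add(Function('F')(Function('L')(Pow(1, 3))), Mul(-1, 3576998)) = Add(Mul(40, Pow(1, 3)), Mul(-1, 3576998)) = Add(Mul(40, 1), -3576998) = Add(40, -3576998) = -3576958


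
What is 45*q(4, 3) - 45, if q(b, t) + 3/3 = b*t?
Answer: 450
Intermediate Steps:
q(b, t) = -1 + b*t
45*q(4, 3) - 45 = 45*(-1 + 4*3) - 45 = 45*(-1 + 12) - 45 = 45*11 - 45 = 495 - 45 = 450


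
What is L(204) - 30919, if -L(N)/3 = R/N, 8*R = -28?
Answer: -4204977/136 ≈ -30919.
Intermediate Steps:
R = -7/2 (R = (⅛)*(-28) = -7/2 ≈ -3.5000)
L(N) = 21/(2*N) (L(N) = -(-21)/(2*N) = 21/(2*N))
L(204) - 30919 = (21/2)/204 - 30919 = (21/2)*(1/204) - 30919 = 7/136 - 30919 = -4204977/136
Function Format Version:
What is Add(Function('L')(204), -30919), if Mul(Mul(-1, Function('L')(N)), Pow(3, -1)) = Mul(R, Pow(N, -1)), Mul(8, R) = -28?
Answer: Rational(-4204977, 136) ≈ -30919.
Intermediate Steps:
R = Rational(-7, 2) (R = Mul(Rational(1, 8), -28) = Rational(-7, 2) ≈ -3.5000)
Function('L')(N) = Mul(Rational(21, 2), Pow(N, -1)) (Function('L')(N) = Mul(-3, Mul(Rational(-7, 2), Pow(N, -1))) = Mul(Rational(21, 2), Pow(N, -1)))
Add(Function('L')(204), -30919) = Add(Mul(Rational(21, 2), Pow(204, -1)), -30919) = Add(Mul(Rational(21, 2), Rational(1, 204)), -30919) = Add(Rational(7, 136), -30919) = Rational(-4204977, 136)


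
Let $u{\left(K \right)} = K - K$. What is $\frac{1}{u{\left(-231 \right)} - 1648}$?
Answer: $- \frac{1}{1648} \approx -0.0006068$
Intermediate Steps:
$u{\left(K \right)} = 0$
$\frac{1}{u{\left(-231 \right)} - 1648} = \frac{1}{0 - 1648} = \frac{1}{-1648} = - \frac{1}{1648}$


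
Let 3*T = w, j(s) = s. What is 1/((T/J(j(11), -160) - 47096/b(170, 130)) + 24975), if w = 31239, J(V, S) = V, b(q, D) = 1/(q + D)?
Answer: -11/155131662 ≈ -7.0908e-8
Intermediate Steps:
b(q, D) = 1/(D + q)
T = 10413 (T = (1/3)*31239 = 10413)
1/((T/J(j(11), -160) - 47096/b(170, 130)) + 24975) = 1/((10413/11 - 47096/(1/(130 + 170))) + 24975) = 1/((10413*(1/11) - 47096/(1/300)) + 24975) = 1/((10413/11 - 47096/1/300) + 24975) = 1/((10413/11 - 47096*300) + 24975) = 1/((10413/11 - 14128800) + 24975) = 1/(-155406387/11 + 24975) = 1/(-155131662/11) = -11/155131662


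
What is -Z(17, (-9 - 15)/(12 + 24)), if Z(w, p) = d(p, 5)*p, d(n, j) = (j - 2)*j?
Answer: 10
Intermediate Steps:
d(n, j) = j*(-2 + j) (d(n, j) = (-2 + j)*j = j*(-2 + j))
Z(w, p) = 15*p (Z(w, p) = (5*(-2 + 5))*p = (5*3)*p = 15*p)
-Z(17, (-9 - 15)/(12 + 24)) = -15*(-9 - 15)/(12 + 24) = -15*(-24/36) = -15*(-24*1/36) = -15*(-2)/3 = -1*(-10) = 10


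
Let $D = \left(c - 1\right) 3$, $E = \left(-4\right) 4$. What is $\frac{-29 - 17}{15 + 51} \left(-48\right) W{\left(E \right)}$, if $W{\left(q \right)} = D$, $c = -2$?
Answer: $- \frac{3312}{11} \approx -301.09$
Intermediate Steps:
$E = -16$
$D = -9$ ($D = \left(-2 - 1\right) 3 = \left(-3\right) 3 = -9$)
$W{\left(q \right)} = -9$
$\frac{-29 - 17}{15 + 51} \left(-48\right) W{\left(E \right)} = \frac{-29 - 17}{15 + 51} \left(-48\right) \left(-9\right) = - \frac{46}{66} \left(-48\right) \left(-9\right) = \left(-46\right) \frac{1}{66} \left(-48\right) \left(-9\right) = \left(- \frac{23}{33}\right) \left(-48\right) \left(-9\right) = \frac{368}{11} \left(-9\right) = - \frac{3312}{11}$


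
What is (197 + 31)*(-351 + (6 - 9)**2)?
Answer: -77976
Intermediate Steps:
(197 + 31)*(-351 + (6 - 9)**2) = 228*(-351 + (-3)**2) = 228*(-351 + 9) = 228*(-342) = -77976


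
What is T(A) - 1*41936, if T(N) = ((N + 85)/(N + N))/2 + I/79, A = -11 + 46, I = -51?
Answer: -23190491/553 ≈ -41936.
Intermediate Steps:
A = 35
T(N) = -51/79 + (85 + N)/(4*N) (T(N) = ((N + 85)/(N + N))/2 - 51/79 = ((85 + N)/((2*N)))*(½) - 51*1/79 = ((85 + N)*(1/(2*N)))*(½) - 51/79 = ((85 + N)/(2*N))*(½) - 51/79 = (85 + N)/(4*N) - 51/79 = -51/79 + (85 + N)/(4*N))
T(A) - 1*41936 = (5/316)*(1343 - 25*35)/35 - 1*41936 = (5/316)*(1/35)*(1343 - 875) - 41936 = (5/316)*(1/35)*468 - 41936 = 117/553 - 41936 = -23190491/553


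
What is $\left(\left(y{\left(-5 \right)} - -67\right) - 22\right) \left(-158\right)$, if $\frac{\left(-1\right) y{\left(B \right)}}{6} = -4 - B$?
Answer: $-6162$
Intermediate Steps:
$y{\left(B \right)} = 24 + 6 B$ ($y{\left(B \right)} = - 6 \left(-4 - B\right) = 24 + 6 B$)
$\left(\left(y{\left(-5 \right)} - -67\right) - 22\right) \left(-158\right) = \left(\left(\left(24 + 6 \left(-5\right)\right) - -67\right) - 22\right) \left(-158\right) = \left(\left(\left(24 - 30\right) + 67\right) - 22\right) \left(-158\right) = \left(\left(-6 + 67\right) - 22\right) \left(-158\right) = \left(61 - 22\right) \left(-158\right) = 39 \left(-158\right) = -6162$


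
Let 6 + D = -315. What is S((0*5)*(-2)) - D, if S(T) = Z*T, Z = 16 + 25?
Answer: 321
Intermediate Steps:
Z = 41
D = -321 (D = -6 - 315 = -321)
S(T) = 41*T
S((0*5)*(-2)) - D = 41*((0*5)*(-2)) - 1*(-321) = 41*(0*(-2)) + 321 = 41*0 + 321 = 0 + 321 = 321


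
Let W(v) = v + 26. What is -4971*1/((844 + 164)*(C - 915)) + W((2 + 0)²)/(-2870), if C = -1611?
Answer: -295807/34798176 ≈ -0.0085007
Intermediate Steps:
W(v) = 26 + v
-4971*1/((844 + 164)*(C - 915)) + W((2 + 0)²)/(-2870) = -4971*1/((-1611 - 915)*(844 + 164)) + (26 + (2 + 0)²)/(-2870) = -4971/((-2526*1008)) + (26 + 2²)*(-1/2870) = -4971/(-2546208) + (26 + 4)*(-1/2870) = -4971*(-1/2546208) + 30*(-1/2870) = 1657/848736 - 3/287 = -295807/34798176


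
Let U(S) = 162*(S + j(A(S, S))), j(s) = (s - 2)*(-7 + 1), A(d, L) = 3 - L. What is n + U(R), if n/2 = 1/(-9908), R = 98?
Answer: 545732639/4954 ≈ 1.1016e+5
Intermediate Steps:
j(s) = 12 - 6*s (j(s) = (-2 + s)*(-6) = 12 - 6*s)
n = -1/4954 (n = 2/(-9908) = 2*(-1/9908) = -1/4954 ≈ -0.00020186)
U(S) = -972 + 1134*S (U(S) = 162*(S + (12 - 6*(3 - S))) = 162*(S + (12 + (-18 + 6*S))) = 162*(S + (-6 + 6*S)) = 162*(-6 + 7*S) = -972 + 1134*S)
n + U(R) = -1/4954 + (-972 + 1134*98) = -1/4954 + (-972 + 111132) = -1/4954 + 110160 = 545732639/4954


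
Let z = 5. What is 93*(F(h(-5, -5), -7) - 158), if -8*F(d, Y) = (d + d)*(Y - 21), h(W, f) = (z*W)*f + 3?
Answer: 68634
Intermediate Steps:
h(W, f) = 3 + 5*W*f (h(W, f) = (5*W)*f + 3 = 5*W*f + 3 = 3 + 5*W*f)
F(d, Y) = -d*(-21 + Y)/4 (F(d, Y) = -(d + d)*(Y - 21)/8 = -2*d*(-21 + Y)/8 = -d*(-21 + Y)/4)
93*(F(h(-5, -5), -7) - 158) = 93*((3 + 5*(-5)*(-5))*(21 - 1*(-7))/4 - 158) = 93*((3 + 125)*(21 + 7)/4 - 158) = 93*((1/4)*128*28 - 158) = 93*(896 - 158) = 93*738 = 68634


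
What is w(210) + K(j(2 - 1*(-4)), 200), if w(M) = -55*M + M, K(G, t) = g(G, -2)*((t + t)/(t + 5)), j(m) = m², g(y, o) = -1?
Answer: -465020/41 ≈ -11342.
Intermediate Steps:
K(G, t) = -2*t/(5 + t) (K(G, t) = -(t + t)/(t + 5) = -2*t/(5 + t))
w(M) = -54*M
w(210) + K(j(2 - 1*(-4)), 200) = -54*210 - 2*200/(5 + 200) = -11340 - 2*200/205 = -11340 - 2*200*1/205 = -11340 - 80/41 = -465020/41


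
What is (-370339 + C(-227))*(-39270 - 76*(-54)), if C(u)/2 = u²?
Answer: 9399203646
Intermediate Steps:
C(u) = 2*u²
(-370339 + C(-227))*(-39270 - 76*(-54)) = (-370339 + 2*(-227)²)*(-39270 - 76*(-54)) = (-370339 + 2*51529)*(-39270 + 4104) = (-370339 + 103058)*(-35166) = -267281*(-35166) = 9399203646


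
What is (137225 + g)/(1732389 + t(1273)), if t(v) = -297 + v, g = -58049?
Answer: 79176/1733365 ≈ 0.045678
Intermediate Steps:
(137225 + g)/(1732389 + t(1273)) = (137225 - 58049)/(1732389 + (-297 + 1273)) = 79176/(1732389 + 976) = 79176/1733365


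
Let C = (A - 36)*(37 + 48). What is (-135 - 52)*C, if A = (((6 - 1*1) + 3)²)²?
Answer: -64533700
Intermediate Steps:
A = 4096 (A = (((6 - 1) + 3)²)² = ((5 + 3)²)² = (8²)² = 64² = 4096)
C = 345100 (C = (4096 - 36)*(37 + 48) = 4060*85 = 345100)
(-135 - 52)*C = (-135 - 52)*345100 = -187*345100 = -64533700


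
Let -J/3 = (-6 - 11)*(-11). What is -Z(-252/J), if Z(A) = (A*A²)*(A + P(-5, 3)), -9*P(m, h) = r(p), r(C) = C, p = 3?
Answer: -12841920/1222830961 ≈ -0.010502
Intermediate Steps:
P(m, h) = -⅓ (P(m, h) = -⅑*3 = -⅓)
J = -561 (J = -3*(-6 - 11)*(-11) = -(-51)*(-11) = -3*187 = -561)
Z(A) = A³*(-⅓ + A) (Z(A) = (A*A²)*(A - ⅓) = A³*(-⅓ + A))
-Z(-252/J) = -(-252/(-561))³*(-⅓ - 252/(-561)) = -(-252*(-1/561))³*(-⅓ - 252*(-1/561)) = -(84/187)³*(-⅓ + 84/187) = -592704*65/(6539203*561) = -1*12841920/1222830961 = -12841920/1222830961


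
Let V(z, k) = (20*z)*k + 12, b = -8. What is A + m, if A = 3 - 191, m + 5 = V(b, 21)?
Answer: -3541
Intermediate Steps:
V(z, k) = 12 + 20*k*z (V(z, k) = 20*k*z + 12 = 12 + 20*k*z)
m = -3353 (m = -5 + (12 + 20*21*(-8)) = -5 + (12 - 3360) = -5 - 3348 = -3353)
A = -188
A + m = -188 - 3353 = -3541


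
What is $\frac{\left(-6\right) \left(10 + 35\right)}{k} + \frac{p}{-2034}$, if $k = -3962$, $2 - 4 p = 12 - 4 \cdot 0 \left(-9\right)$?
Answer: $\frac{559085}{8058708} \approx 0.069376$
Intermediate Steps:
$p = - \frac{5}{2}$ ($p = \frac{1}{2} - \frac{12 - 4 \cdot 0 \left(-9\right)}{4} = \frac{1}{2} - \frac{12 - 0}{4} = \frac{1}{2} - \frac{12 + 0}{4} = \frac{1}{2} - 3 = - \frac{5}{2} \approx -2.5$)
$\frac{\left(-6\right) \left(10 + 35\right)}{k} + \frac{p}{-2034} = \frac{\left(-6\right) \left(10 + 35\right)}{-3962} - \frac{5}{2 \left(-2034\right)} = \left(-6\right) 45 \left(- \frac{1}{3962}\right) - - \frac{5}{4068} = \left(-270\right) \left(- \frac{1}{3962}\right) + \frac{5}{4068} = \frac{135}{1981} + \frac{5}{4068} = \frac{559085}{8058708}$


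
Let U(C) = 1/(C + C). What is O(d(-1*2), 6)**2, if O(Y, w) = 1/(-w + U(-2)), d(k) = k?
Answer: 16/625 ≈ 0.025600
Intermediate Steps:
U(C) = 1/(2*C)
O(Y, w) = 1/(-1/4 - w) (O(Y, w) = 1/(-w + (1/2)/(-2)) = 1/(-w + (1/2)*(-1/2)) = 1/(-w - 1/4) = 1/(-1/4 - w))
O(d(-1*2), 6)**2 = (-4/(1 + 4*6))**2 = (-4/(1 + 24))**2 = (-4/25)**2 = 16/625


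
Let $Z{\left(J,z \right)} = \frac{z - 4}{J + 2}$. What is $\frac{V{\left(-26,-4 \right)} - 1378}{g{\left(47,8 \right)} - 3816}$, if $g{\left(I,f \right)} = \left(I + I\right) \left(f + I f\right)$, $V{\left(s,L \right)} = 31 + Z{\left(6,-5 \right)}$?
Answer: $- \frac{719}{17216} \approx -0.041763$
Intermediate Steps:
$Z{\left(J,z \right)} = \frac{-4 + z}{2 + J}$
$V{\left(s,L \right)} = \frac{239}{8}$ ($V{\left(s,L \right)} = 31 + \frac{-4 - 5}{2 + 6} = 31 + \frac{1}{8} \left(-9\right) = 31 - \frac{9}{8} = \frac{239}{8}$)
$g{\left(I,f \right)} = 2 I \left(f + I f\right)$
$\frac{V{\left(-26,-4 \right)} - 1378}{g{\left(47,8 \right)} - 3816} = \frac{\frac{239}{8} - 1378}{2 \cdot 47 \cdot 8 \left(1 + 47\right) - 3816} = - \frac{10785}{8 \left(2 \cdot 47 \cdot 8 \cdot 48 - 3816\right)} = - \frac{10785}{8 \left(36096 - 3816\right)} = - \frac{10785}{8 \cdot 32280} = \left(- \frac{10785}{8}\right) \frac{1}{32280} = - \frac{719}{17216}$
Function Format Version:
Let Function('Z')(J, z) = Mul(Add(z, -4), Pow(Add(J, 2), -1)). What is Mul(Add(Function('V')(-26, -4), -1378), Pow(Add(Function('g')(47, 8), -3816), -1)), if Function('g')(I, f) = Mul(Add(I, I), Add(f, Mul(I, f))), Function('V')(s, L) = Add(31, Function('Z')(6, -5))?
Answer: Rational(-719, 17216) ≈ -0.041763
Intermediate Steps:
Function('Z')(J, z) = Mul(Pow(Add(2, J), -1), Add(-4, z)) (Function('Z')(J, z) = Mul(Add(-4, z), Pow(Add(2, J), -1)) = Mul(Pow(Add(2, J), -1), Add(-4, z)))
Function('V')(s, L) = Rational(239, 8) (Function('V')(s, L) = Add(31, Mul(Pow(Add(2, 6), -1), Add(-4, -5))) = Add(31, Mul(Pow(8, -1), -9)) = Add(31, Mul(Rational(1, 8), -9)) = Add(31, Rational(-9, 8)) = Rational(239, 8))
Function('g')(I, f) = Mul(2, I, Add(f, Mul(I, f))) (Function('g')(I, f) = Mul(Mul(2, I), Add(f, Mul(I, f))) = Mul(2, I, Add(f, Mul(I, f))))
Mul(Add(Function('V')(-26, -4), -1378), Pow(Add(Function('g')(47, 8), -3816), -1)) = Mul(Add(Rational(239, 8), -1378), Pow(Add(Mul(2, 47, 8, Add(1, 47)), -3816), -1)) = Mul(Rational(-10785, 8), Pow(Add(Mul(2, 47, 8, 48), -3816), -1)) = Mul(Rational(-10785, 8), Pow(Add(36096, -3816), -1)) = Mul(Rational(-10785, 8), Pow(32280, -1)) = Mul(Rational(-10785, 8), Rational(1, 32280)) = Rational(-719, 17216)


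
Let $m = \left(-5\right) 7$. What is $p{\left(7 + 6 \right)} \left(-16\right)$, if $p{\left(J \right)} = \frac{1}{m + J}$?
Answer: $\frac{8}{11} \approx 0.72727$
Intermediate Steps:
$m = -35$
$p{\left(J \right)} = \frac{1}{-35 + J}$
$p{\left(7 + 6 \right)} \left(-16\right) = \frac{1}{-35 + \left(7 + 6\right)} \left(-16\right) = \frac{1}{-35 + 13} \left(-16\right) = \frac{1}{-22} \left(-16\right) = \left(- \frac{1}{22}\right) \left(-16\right) = \frac{8}{11}$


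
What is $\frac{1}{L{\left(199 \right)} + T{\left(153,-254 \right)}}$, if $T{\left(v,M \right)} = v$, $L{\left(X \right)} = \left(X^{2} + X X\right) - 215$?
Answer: $\frac{1}{79140} \approx 1.2636 \cdot 10^{-5}$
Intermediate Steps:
$L{\left(X \right)} = -215 + 2 X^{2}$ ($L{\left(X \right)} = \left(X^{2} + X^{2}\right) - 215 = 2 X^{2} - 215 = -215 + 2 X^{2}$)
$\frac{1}{L{\left(199 \right)} + T{\left(153,-254 \right)}} = \frac{1}{\left(-215 + 2 \cdot 199^{2}\right) + 153} = \frac{1}{\left(-215 + 2 \cdot 39601\right) + 153} = \frac{1}{\left(-215 + 79202\right) + 153} = \frac{1}{78987 + 153} = \frac{1}{79140}$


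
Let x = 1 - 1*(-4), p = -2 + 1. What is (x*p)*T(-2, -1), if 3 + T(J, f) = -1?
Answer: 20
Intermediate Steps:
p = -1
T(J, f) = -4 (T(J, f) = -3 - 1 = -4)
x = 5 (x = 1 + 4 = 5)
(x*p)*T(-2, -1) = (5*(-1))*(-4) = -5*(-4) = 20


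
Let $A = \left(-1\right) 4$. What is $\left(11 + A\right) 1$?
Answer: $7$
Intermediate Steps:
$A = -4$
$\left(11 + A\right) 1 = \left(11 - 4\right) 1 = 7 \cdot 1 = 7$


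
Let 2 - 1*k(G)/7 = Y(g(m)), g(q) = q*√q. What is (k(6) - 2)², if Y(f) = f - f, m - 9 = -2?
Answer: 144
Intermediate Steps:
m = 7 (m = 9 - 2 = 7)
g(q) = q^(3/2)
Y(f) = 0
k(G) = 14 (k(G) = 14 - 7*0 = 14 + 0 = 14)
(k(6) - 2)² = (14 - 2)² = 12² = 144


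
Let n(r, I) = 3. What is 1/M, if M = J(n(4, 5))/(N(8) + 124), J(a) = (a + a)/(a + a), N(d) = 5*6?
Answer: 154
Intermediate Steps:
N(d) = 30
J(a) = 1 (J(a) = (2*a)/((2*a)) = (2*a)*(1/(2*a)) = 1)
M = 1/154 (M = 1/(30 + 124) = 1/154 ≈ 0.0064935)
1/M = 1/(1/154) = 154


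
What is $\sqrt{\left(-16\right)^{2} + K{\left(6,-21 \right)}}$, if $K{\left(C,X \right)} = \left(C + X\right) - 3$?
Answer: $\sqrt{238} \approx 15.427$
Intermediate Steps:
$K{\left(C,X \right)} = -3 + C + X$
$\sqrt{\left(-16\right)^{2} + K{\left(6,-21 \right)}} = \sqrt{\left(-16\right)^{2} - 18} = \sqrt{256 - 18} = \sqrt{238}$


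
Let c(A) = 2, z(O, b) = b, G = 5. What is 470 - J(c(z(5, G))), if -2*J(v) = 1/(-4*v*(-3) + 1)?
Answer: 23501/50 ≈ 470.02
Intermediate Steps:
J(v) = -1/(2*(1 + 12*v)) (J(v) = -1/(2*(-4*v*(-3) + 1)) = -1/(2*(12*v + 1)) = -1/(2*(1 + 12*v)))
470 - J(c(z(5, G))) = 470 - (-1)/(2 + 24*2) = 470 - (-1)/(2 + 48) = 470 - (-1)/50 = 470 - 1*(-1/50) = 470 + 1/50 = 23501/50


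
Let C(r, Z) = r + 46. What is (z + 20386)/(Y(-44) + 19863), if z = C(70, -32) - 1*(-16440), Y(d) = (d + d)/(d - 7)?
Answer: 1884042/1013101 ≈ 1.8597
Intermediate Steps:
C(r, Z) = 46 + r
Y(d) = 2*d/(-7 + d) (Y(d) = (2*d)/(-7 + d) = 2*d/(-7 + d))
z = 16556 (z = (46 + 70) - 1*(-16440) = 116 + 16440 = 16556)
(z + 20386)/(Y(-44) + 19863) = (16556 + 20386)/(2*(-44)/(-7 - 44) + 19863) = 36942/(2*(-44)/(-51) + 19863) = 36942/(2*(-44)*(-1/51) + 19863) = 36942/(88/51 + 19863) = 36942/(1013101/51) = 36942*(51/1013101) = 1884042/1013101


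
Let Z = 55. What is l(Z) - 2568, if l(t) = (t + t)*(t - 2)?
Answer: 3262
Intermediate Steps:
l(t) = 2*t*(-2 + t) (l(t) = (2*t)*(-2 + t) = 2*t*(-2 + t))
l(Z) - 2568 = 2*55*(-2 + 55) - 2568 = 2*55*53 - 2568 = 5830 - 2568 = 3262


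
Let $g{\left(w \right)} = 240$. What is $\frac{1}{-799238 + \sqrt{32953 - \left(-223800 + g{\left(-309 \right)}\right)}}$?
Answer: $- \frac{47014}{37575360243} - \frac{\sqrt{256513}}{638781124131} \approx -1.252 \cdot 10^{-6}$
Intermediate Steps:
$\frac{1}{-799238 + \sqrt{32953 - \left(-223800 + g{\left(-309 \right)}\right)}} = \frac{1}{-799238 + \sqrt{32953 + \left(223800 - 240\right)}} = \frac{1}{-799238 + \sqrt{32953 + 223560}} = \frac{1}{-799238 + \sqrt{256513}}$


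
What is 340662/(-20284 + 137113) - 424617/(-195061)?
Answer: 38685816625/7596260523 ≈ 5.0927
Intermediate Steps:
340662/(-20284 + 137113) - 424617/(-195061) = 340662/116829 - 424617*(-1/195061) = 340662*(1/116829) + 424617/195061 = 113554/38943 + 424617/195061 = 38685816625/7596260523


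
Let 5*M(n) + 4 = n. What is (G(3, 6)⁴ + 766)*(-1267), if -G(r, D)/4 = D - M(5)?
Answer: -230014583162/625 ≈ -3.6802e+8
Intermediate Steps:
M(n) = -⅘ + n/5
G(r, D) = ⅘ - 4*D (G(r, D) = -4*(D - (-⅘ + (⅕)*5)) = -4*(D - (-⅘ + 1)) = -4*(D - 1*⅕) = -4*(D - ⅕) = -4*(-⅕ + D) = ⅘ - 4*D)
(G(3, 6)⁴ + 766)*(-1267) = ((⅘ - 4*6)⁴ + 766)*(-1267) = ((⅘ - 24)⁴ + 766)*(-1267) = ((-116/5)⁴ + 766)*(-1267) = (181063936/625 + 766)*(-1267) = (181542686/625)*(-1267) = -230014583162/625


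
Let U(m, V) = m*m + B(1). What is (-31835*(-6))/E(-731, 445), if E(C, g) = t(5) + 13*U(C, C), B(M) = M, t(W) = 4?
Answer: 6367/231557 ≈ 0.027496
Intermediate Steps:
U(m, V) = 1 + m**2 (U(m, V) = m*m + 1 = m**2 + 1 = 1 + m**2)
E(C, g) = 17 + 13*C**2 (E(C, g) = 4 + 13*(1 + C**2) = 4 + (13 + 13*C**2) = 17 + 13*C**2)
(-31835*(-6))/E(-731, 445) = (-31835*(-6))/(17 + 13*(-731)**2) = 191010/(17 + 13*534361) = 191010/(17 + 6946693) = 191010/6946710 = 191010*(1/6946710) = 6367/231557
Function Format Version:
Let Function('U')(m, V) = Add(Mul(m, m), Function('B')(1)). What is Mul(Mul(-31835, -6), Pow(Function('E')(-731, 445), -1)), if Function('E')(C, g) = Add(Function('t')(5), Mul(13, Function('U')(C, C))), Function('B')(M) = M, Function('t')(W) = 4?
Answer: Rational(6367, 231557) ≈ 0.027496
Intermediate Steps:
Function('U')(m, V) = Add(1, Pow(m, 2)) (Function('U')(m, V) = Add(Mul(m, m), 1) = Add(Pow(m, 2), 1) = Add(1, Pow(m, 2)))
Function('E')(C, g) = Add(17, Mul(13, Pow(C, 2))) (Function('E')(C, g) = Add(4, Mul(13, Add(1, Pow(C, 2)))) = Add(4, Add(13, Mul(13, Pow(C, 2)))) = Add(17, Mul(13, Pow(C, 2))))
Mul(Mul(-31835, -6), Pow(Function('E')(-731, 445), -1)) = Mul(Mul(-31835, -6), Pow(Add(17, Mul(13, Pow(-731, 2))), -1)) = Mul(191010, Pow(Add(17, Mul(13, 534361)), -1)) = Mul(191010, Pow(Add(17, 6946693), -1)) = Mul(191010, Pow(6946710, -1)) = Mul(191010, Rational(1, 6946710)) = Rational(6367, 231557)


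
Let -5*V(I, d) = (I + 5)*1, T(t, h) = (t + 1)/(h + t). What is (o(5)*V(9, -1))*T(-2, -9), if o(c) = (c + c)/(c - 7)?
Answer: 14/11 ≈ 1.2727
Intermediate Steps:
T(t, h) = (1 + t)/(h + t)
V(I, d) = -1 - I/5 (V(I, d) = -(I + 5)/5 = -(5 + I)/5 = -1 - I/5)
o(c) = 2*c/(-7 + c) (o(c) = (2*c)/(-7 + c) = 2*c/(-7 + c))
(o(5)*V(9, -1))*T(-2, -9) = ((2*5/(-7 + 5))*(-1 - ⅕*9))*((1 - 2)/(-9 - 2)) = ((2*5/(-2))*(-1 - 9/5))*(-1/(-11)) = ((2*5*(-½))*(-14/5))*(-1/11*(-1)) = -5*(-14/5)*(1/11) = 14*(1/11) = 14/11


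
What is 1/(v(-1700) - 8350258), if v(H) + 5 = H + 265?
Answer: -1/8351698 ≈ -1.1974e-7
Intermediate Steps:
v(H) = 260 + H (v(H) = -5 + (H + 265) = -5 + (265 + H) = 260 + H)
1/(v(-1700) - 8350258) = 1/((260 - 1700) - 8350258) = 1/(-1440 - 8350258) = 1/(-8351698) = -1/8351698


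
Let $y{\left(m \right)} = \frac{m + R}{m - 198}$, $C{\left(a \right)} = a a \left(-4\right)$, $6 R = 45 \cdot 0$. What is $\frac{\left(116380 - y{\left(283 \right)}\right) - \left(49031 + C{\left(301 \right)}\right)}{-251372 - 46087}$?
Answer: $- \frac{36528722}{25284015} \approx -1.4447$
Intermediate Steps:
$R = 0$ ($R = \frac{45 \cdot 0}{6} = \frac{1}{6} \cdot 0 = 0$)
$C{\left(a \right)} = - 4 a^{2}$ ($C{\left(a \right)} = a^{2} \left(-4\right) = - 4 a^{2}$)
$y{\left(m \right)} = \frac{m}{-198 + m}$ ($y{\left(m \right)} = \frac{m + 0}{m - 198} = \frac{m}{-198 + m}$)
$\frac{\left(116380 - y{\left(283 \right)}\right) - \left(49031 + C{\left(301 \right)}\right)}{-251372 - 46087} = \frac{\left(116380 - \frac{283}{-198 + 283}\right) - \left(49031 - 4 \cdot 301^{2}\right)}{-251372 - 46087} = \frac{\left(116380 - \frac{283}{85}\right) - \left(49031 - 362404\right)}{-297459} = \left(\left(116380 - 283 \cdot \frac{1}{85}\right) - -313373\right) \left(- \frac{1}{297459}\right) = \left(\left(116380 - \frac{283}{85}\right) + \left(-49031 + 362404\right)\right) \left(- \frac{1}{297459}\right) = \left(\left(116380 - \frac{283}{85}\right) + 313373\right) \left(- \frac{1}{297459}\right) = \left(\frac{9892017}{85} + 313373\right) \left(- \frac{1}{297459}\right) = \frac{36528722}{85} \left(- \frac{1}{297459}\right) = - \frac{36528722}{25284015}$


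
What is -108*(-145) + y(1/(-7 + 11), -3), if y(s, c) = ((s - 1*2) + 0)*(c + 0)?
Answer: 62661/4 ≈ 15665.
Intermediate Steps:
y(s, c) = c*(-2 + s) (y(s, c) = ((s - 2) + 0)*c = ((-2 + s) + 0)*c = (-2 + s)*c = c*(-2 + s))
-108*(-145) + y(1/(-7 + 11), -3) = -108*(-145) - 3*(-2 + 1/(-7 + 11)) = 15660 - 3*(-2 + 1/4) = 15660 - 3*(-7/4) = 15660 + 21/4 = 62661/4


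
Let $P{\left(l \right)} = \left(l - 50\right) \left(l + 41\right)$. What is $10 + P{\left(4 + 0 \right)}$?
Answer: $-2060$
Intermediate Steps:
$P{\left(l \right)} = \left(-50 + l\right) \left(41 + l\right)$
$10 + P{\left(4 + 0 \right)} = 10 - \left(2050 - \left(4 + 0\right)^{2} + 9 \left(4 + 0\right)\right) = 10 - \left(2086 - 16\right) = 10 - 2070 = -2060$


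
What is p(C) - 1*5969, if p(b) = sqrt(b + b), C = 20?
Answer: -5969 + 2*sqrt(10) ≈ -5962.7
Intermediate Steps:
p(b) = sqrt(2)*sqrt(b) (p(b) = sqrt(2*b) = sqrt(2)*sqrt(b))
p(C) - 1*5969 = sqrt(2)*sqrt(20) - 1*5969 = sqrt(2)*(2*sqrt(5)) - 5969 = 2*sqrt(10) - 5969 = -5969 + 2*sqrt(10)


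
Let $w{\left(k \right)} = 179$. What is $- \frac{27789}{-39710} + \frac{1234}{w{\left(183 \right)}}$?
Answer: $\frac{53976371}{7108090} \approx 7.5937$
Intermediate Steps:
$- \frac{27789}{-39710} + \frac{1234}{w{\left(183 \right)}} = - \frac{27789}{-39710} + \frac{1234}{179} = \left(-27789\right) \left(- \frac{1}{39710}\right) + 1234 \cdot \frac{1}{179} = \frac{27789}{39710} + \frac{1234}{179} = \frac{53976371}{7108090}$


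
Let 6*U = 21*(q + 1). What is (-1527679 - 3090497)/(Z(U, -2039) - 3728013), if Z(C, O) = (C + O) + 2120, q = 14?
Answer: 3078784/2485253 ≈ 1.2388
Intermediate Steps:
U = 105/2 (U = (21*(14 + 1))/6 = (21*15)/6 = (1/6)*315 = 105/2 ≈ 52.500)
Z(C, O) = 2120 + C + O
(-1527679 - 3090497)/(Z(U, -2039) - 3728013) = (-1527679 - 3090497)/((2120 + 105/2 - 2039) - 3728013) = -4618176/(267/2 - 3728013) = -4618176/(-7455759/2) = -4618176*(-2/7455759) = 3078784/2485253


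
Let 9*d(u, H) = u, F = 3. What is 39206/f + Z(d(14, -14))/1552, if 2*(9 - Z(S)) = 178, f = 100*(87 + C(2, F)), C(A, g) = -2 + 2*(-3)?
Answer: 1881741/383150 ≈ 4.9112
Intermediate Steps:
C(A, g) = -8 (C(A, g) = -2 - 6 = -8)
d(u, H) = u/9
f = 7900 (f = 100*(87 - 8) = 100*79 = 7900)
Z(S) = -80 (Z(S) = 9 - ½*178 = 9 - 89 = -80)
39206/f + Z(d(14, -14))/1552 = 39206/7900 - 80/1552 = 39206*(1/7900) - 80*1/1552 = 19603/3950 - 5/97 = 1881741/383150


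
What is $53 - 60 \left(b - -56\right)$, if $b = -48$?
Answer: $-427$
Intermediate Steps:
$53 - 60 \left(b - -56\right) = 53 - 60 \left(-48 - -56\right) = 53 - 60 \left(-48 + 56\right) = 53 - 480 = -427$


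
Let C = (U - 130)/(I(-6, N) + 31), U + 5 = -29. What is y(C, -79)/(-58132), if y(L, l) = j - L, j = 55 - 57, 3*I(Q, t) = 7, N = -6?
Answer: -73/1453300 ≈ -5.0231e-5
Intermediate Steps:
I(Q, t) = 7/3 (I(Q, t) = (⅓)*7 = 7/3)
U = -34 (U = -5 - 29 = -34)
C = -123/25 (C = (-34 - 130)/(7/3 + 31) = -164/100/3 = -164*3/100 = -123/25 ≈ -4.9200)
j = -2
y(L, l) = -2 - L
y(C, -79)/(-58132) = (-2 - 1*(-123/25))/(-58132) = (-2 + 123/25)*(-1/58132) = (73/25)*(-1/58132) = -73/1453300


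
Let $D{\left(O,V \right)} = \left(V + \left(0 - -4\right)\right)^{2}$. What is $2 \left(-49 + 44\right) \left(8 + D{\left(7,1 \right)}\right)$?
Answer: $-330$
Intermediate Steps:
$D{\left(O,V \right)} = \left(4 + V\right)^{2}$ ($D{\left(O,V \right)} = \left(V + \left(0 + 4\right)\right)^{2} = \left(V + 4\right)^{2} = \left(4 + V\right)^{2}$)
$2 \left(-49 + 44\right) \left(8 + D{\left(7,1 \right)}\right) = 2 \left(-49 + 44\right) \left(8 + \left(4 + 1\right)^{2}\right) = 2 \left(- 5 \left(8 + 5^{2}\right)\right) = 2 \left(- 5 \left(8 + 25\right)\right) = 2 \left(\left(-5\right) 33\right) = 2 \left(-165\right) = -330$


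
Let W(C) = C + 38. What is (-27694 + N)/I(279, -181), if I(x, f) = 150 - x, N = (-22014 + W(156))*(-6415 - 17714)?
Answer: -526467086/129 ≈ -4.0811e+6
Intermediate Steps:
W(C) = 38 + C
N = 526494780 (N = (-22014 + (38 + 156))*(-6415 - 17714) = (-22014 + 194)*(-24129) = -21820*(-24129) = 526494780)
(-27694 + N)/I(279, -181) = (-27694 + 526494780)/(150 - 1*279) = 526467086/(150 - 279) = 526467086/(-129) = 526467086*(-1/129) = -526467086/129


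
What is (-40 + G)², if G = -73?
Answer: 12769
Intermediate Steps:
(-40 + G)² = (-40 - 73)² = (-113)² = 12769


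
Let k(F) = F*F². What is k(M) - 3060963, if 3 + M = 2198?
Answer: 10572503912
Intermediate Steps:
M = 2195 (M = -3 + 2198 = 2195)
k(F) = F³
k(M) - 3060963 = 2195³ - 3060963 = 10575564875 - 3060963 = 10572503912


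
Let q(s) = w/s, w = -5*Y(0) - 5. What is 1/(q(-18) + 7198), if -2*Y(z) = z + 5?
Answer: 12/86371 ≈ 0.00013894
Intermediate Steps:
Y(z) = -5/2 - z/2 (Y(z) = -(z + 5)/2 = -(5 + z)/2 = -5/2 - z/2)
w = 15/2 (w = -5*(-5/2 - 1/2*0) - 5 = -5*(-5/2 + 0) - 5 = -5*(-5/2) - 5 = 25/2 - 5 = 15/2 ≈ 7.5000)
q(s) = 15/(2*s)
1/(q(-18) + 7198) = 1/((15/2)/(-18) + 7198) = 1/((15/2)*(-1/18) + 7198) = 1/(-5/12 + 7198) = 1/(86371/12) = 12/86371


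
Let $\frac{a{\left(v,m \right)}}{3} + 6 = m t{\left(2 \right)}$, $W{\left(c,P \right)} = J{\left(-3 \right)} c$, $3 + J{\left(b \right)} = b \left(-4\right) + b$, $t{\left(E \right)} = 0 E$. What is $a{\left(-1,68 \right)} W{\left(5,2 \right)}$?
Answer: $-540$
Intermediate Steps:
$t{\left(E \right)} = 0$
$J{\left(b \right)} = -3 - 3 b$ ($J{\left(b \right)} = -3 + \left(b \left(-4\right) + b\right) = -3 + \left(- 4 b + b\right) = -3 - 3 b$)
$W{\left(c,P \right)} = 6 c$ ($W{\left(c,P \right)} = \left(-3 - -9\right) c = \left(-3 + 9\right) c = 6 c$)
$a{\left(v,m \right)} = -18$ ($a{\left(v,m \right)} = -18 + 3 m 0 = -18 + 3 \cdot 0 = -18 + 0 = -18$)
$a{\left(-1,68 \right)} W{\left(5,2 \right)} = - 18 \cdot 6 \cdot 5 = \left(-18\right) 30 = -540$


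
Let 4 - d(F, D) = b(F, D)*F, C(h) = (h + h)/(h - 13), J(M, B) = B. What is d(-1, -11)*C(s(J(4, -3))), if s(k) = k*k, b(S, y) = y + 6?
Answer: 9/2 ≈ 4.5000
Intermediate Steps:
b(S, y) = 6 + y
s(k) = k²
C(h) = 2*h/(-13 + h) (C(h) = (2*h)/(-13 + h) = 2*h/(-13 + h))
d(F, D) = 4 - F*(6 + D) (d(F, D) = 4 - (6 + D)*F = 4 - F*(6 + D))
d(-1, -11)*C(s(J(4, -3))) = (4 - 1*(-1)*(6 - 11))*(2*(-3)²/(-13 + (-3)²)) = (4 - 1*(-1)*(-5))*(2*9/(-13 + 9)) = (4 - 5)*(2*9/(-4)) = -2*9*(-1)/4 = -1*(-9/2) = 9/2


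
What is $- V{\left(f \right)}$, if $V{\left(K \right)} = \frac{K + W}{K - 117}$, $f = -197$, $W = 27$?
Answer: $- \frac{85}{157} \approx -0.5414$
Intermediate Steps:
$V{\left(K \right)} = \frac{27 + K}{-117 + K}$ ($V{\left(K \right)} = \frac{K + 27}{K - 117} = \frac{27 + K}{-117 + K}$)
$- V{\left(f \right)} = - \frac{27 - 197}{-117 - 197} = - \frac{-170}{-314} = - \frac{\left(-1\right) \left(-170\right)}{314} = \left(-1\right) \frac{85}{157} = - \frac{85}{157}$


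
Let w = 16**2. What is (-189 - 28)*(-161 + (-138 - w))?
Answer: 120435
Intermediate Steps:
w = 256
(-189 - 28)*(-161 + (-138 - w)) = (-189 - 28)*(-161 + (-138 - 1*256)) = -217*(-161 + (-138 - 256)) = -217*(-161 - 394) = -217*(-555) = 120435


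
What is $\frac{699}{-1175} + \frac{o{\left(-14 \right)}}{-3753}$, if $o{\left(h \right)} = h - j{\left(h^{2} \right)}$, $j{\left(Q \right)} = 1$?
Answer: $- \frac{868574}{1469925} \approx -0.5909$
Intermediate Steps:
$o{\left(h \right)} = -1 + h$ ($o{\left(h \right)} = h - 1 = -1 + h$)
$\frac{699}{-1175} + \frac{o{\left(-14 \right)}}{-3753} = \frac{699}{-1175} + \frac{-1 - 14}{-3753} = 699 \left(- \frac{1}{1175}\right) - - \frac{5}{1251} = - \frac{699}{1175} + \frac{5}{1251} = - \frac{868574}{1469925}$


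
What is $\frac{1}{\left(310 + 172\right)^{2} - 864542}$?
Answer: $- \frac{1}{632218} \approx -1.5817 \cdot 10^{-6}$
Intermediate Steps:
$\frac{1}{\left(310 + 172\right)^{2} - 864542} = \frac{1}{482^{2} - 864542} = \frac{1}{232324 - 864542} = \frac{1}{-632218} = - \frac{1}{632218}$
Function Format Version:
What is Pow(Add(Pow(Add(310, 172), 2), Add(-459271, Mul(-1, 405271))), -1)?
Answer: Rational(-1, 632218) ≈ -1.5817e-6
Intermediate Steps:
Pow(Add(Pow(Add(310, 172), 2), Add(-459271, Mul(-1, 405271))), -1) = Pow(Add(Pow(482, 2), Add(-459271, -405271)), -1) = Pow(Add(232324, -864542), -1) = Pow(-632218, -1) = Rational(-1, 632218)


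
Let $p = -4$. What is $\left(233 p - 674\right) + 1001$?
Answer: $-605$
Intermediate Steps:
$\left(233 p - 674\right) + 1001 = \left(233 \left(-4\right) - 674\right) + 1001 = \left(-932 - 674\right) + 1001 = -1606 + 1001 = -605$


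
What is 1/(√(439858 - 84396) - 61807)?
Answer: -61807/3819749787 - √355462/3819749787 ≈ -1.6337e-5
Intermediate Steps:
1/(√(439858 - 84396) - 61807) = 1/(√355462 - 61807) = 1/(-61807 + √355462)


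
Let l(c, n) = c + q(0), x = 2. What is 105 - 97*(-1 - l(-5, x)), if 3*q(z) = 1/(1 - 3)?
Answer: -1795/6 ≈ -299.17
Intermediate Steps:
q(z) = -1/6 (q(z) = 1/(3*(1 - 3)) = (1/3)/(-2) = (1/3)*(-1/2) = -1/6)
l(c, n) = -1/6 + c (l(c, n) = c - 1/6 = -1/6 + c)
105 - 97*(-1 - l(-5, x)) = 105 - 97*(-1 - (-1/6 - 5)) = 105 - 97*(-1 - 1*(-31/6)) = 105 - 97*(-1 + 31/6) = 105 - 97*25/6 = 105 - 2425/6 = -1795/6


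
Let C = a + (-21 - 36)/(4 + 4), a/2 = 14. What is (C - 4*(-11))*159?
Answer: 82521/8 ≈ 10315.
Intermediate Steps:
a = 28 (a = 2*14 = 28)
C = 167/8 (C = 28 + (-21 - 36)/(4 + 4) = 28 - 57/8 = 167/8 ≈ 20.875)
(C - 4*(-11))*159 = (167/8 - 4*(-11))*159 = (167/8 + 44)*159 = (519/8)*159 = 82521/8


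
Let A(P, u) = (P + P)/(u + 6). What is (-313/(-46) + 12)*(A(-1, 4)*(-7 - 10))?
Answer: 2941/46 ≈ 63.935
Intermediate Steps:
A(P, u) = 2*P/(6 + u) (A(P, u) = (2*P)/(6 + u) = 2*P/(6 + u))
(-313/(-46) + 12)*(A(-1, 4)*(-7 - 10)) = (-313/(-46) + 12)*((2*(-1)/(6 + 4))*(-7 - 10)) = (-313*(-1/46) + 12)*((2*(-1)/10)*(-17)) = (313/46 + 12)*((2*(-1)*(⅒))*(-17)) = 865*(-⅕*(-17))/46 = (865/46)*(17/5) = 2941/46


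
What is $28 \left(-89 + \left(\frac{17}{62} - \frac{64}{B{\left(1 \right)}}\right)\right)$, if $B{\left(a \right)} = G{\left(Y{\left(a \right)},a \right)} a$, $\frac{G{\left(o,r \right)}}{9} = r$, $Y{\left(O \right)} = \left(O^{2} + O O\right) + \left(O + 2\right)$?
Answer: $- \frac{748678}{279} \approx -2683.4$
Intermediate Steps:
$Y{\left(O \right)} = 2 + O + 2 O^{2}$ ($Y{\left(O \right)} = \left(O^{2} + O^{2}\right) + \left(2 + O\right) = 2 O^{2} + \left(2 + O\right) = 2 + O + 2 O^{2}$)
$G{\left(o,r \right)} = 9 r$
$B{\left(a \right)} = 9 a^{2}$ ($B{\left(a \right)} = 9 a a = 9 a^{2}$)
$28 \left(-89 + \left(\frac{17}{62} - \frac{64}{B{\left(1 \right)}}\right)\right) = 28 \left(-89 + \left(\frac{17}{62} - \frac{64}{9 \cdot 1^{2}}\right)\right) = 28 \left(-89 + \left(17 \cdot \frac{1}{62} - \frac{64}{9 \cdot 1}\right)\right) = 28 \left(-89 + \left(\frac{17}{62} - \frac{64}{9}\right)\right) = 28 \left(-89 - \frac{3815}{558}\right) = 28 \left(- \frac{53477}{558}\right) = - \frac{748678}{279}$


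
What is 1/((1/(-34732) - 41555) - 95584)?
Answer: -34732/4763111749 ≈ -7.2919e-6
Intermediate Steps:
1/((1/(-34732) - 41555) - 95584) = 1/((-1/34732 - 41555) - 95584) = 1/(-1443288261/34732 - 95584) = 1/(-4763111749/34732) = -34732/4763111749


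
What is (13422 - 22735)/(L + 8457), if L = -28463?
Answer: 9313/20006 ≈ 0.46551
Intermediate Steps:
(13422 - 22735)/(L + 8457) = (13422 - 22735)/(-28463 + 8457) = -9313/(-20006) = -9313*(-1/20006) = 9313/20006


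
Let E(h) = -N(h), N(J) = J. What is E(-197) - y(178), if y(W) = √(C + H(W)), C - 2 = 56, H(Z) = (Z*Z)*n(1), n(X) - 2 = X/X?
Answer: 197 - √95110 ≈ -111.40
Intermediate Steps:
n(X) = 3 (n(X) = 2 + X/X = 2 + 1 = 3)
H(Z) = 3*Z² (H(Z) = (Z*Z)*3 = Z²*3 = 3*Z²)
E(h) = -h
C = 58 (C = 2 + 56 = 58)
y(W) = √(58 + 3*W²)
E(-197) - y(178) = -1*(-197) - √(58 + 3*178²) = 197 - √(58 + 3*31684) = 197 - √(58 + 95052) = 197 - √95110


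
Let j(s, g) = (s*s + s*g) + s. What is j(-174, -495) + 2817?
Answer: 119049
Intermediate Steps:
j(s, g) = s + s² + g*s (j(s, g) = (s² + g*s) + s = s + s² + g*s)
j(-174, -495) + 2817 = -174*(1 - 495 - 174) + 2817 = -174*(-668) + 2817 = 116232 + 2817 = 119049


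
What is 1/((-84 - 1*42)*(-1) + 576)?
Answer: 1/702 ≈ 0.0014245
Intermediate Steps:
1/((-84 - 1*42)*(-1) + 576) = 1/((-84 - 42)*(-1) + 576) = 1/(-126*(-1) + 576) = 1/(126 + 576) = 1/702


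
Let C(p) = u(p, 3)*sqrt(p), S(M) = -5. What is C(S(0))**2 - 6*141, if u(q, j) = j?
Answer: -891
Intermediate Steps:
C(p) = 3*sqrt(p)
C(S(0))**2 - 6*141 = (3*sqrt(-5))**2 - 6*141 = (3*(I*sqrt(5)))**2 - 846 = (3*I*sqrt(5))**2 - 846 = -45 - 846 = -891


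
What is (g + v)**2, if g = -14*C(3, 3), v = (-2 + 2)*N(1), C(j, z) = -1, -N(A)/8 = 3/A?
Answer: 196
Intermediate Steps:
N(A) = -24/A
v = 0 (v = (-2 + 2)*(-24/1) = 0*(-24*1) = 0*(-24) = 0)
g = 14 (g = -14*(-1) = 14)
(g + v)**2 = (14 + 0)**2 = 14**2 = 196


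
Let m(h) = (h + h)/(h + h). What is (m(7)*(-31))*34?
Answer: -1054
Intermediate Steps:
m(h) = 1 (m(h) = (2*h)/((2*h)) = (2*h)*(1/(2*h)) = 1)
(m(7)*(-31))*34 = (1*(-31))*34 = -31*34 = -1054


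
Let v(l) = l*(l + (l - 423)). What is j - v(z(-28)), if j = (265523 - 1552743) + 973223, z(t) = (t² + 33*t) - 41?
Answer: -456082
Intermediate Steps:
z(t) = -41 + t² + 33*t
v(l) = l*(-423 + 2*l) (v(l) = l*(l + (-423 + l)) = l*(-423 + 2*l))
j = -313997 (j = -1287220 + 973223 = -313997)
j - v(z(-28)) = -313997 - (-41 + (-28)² + 33*(-28))*(-423 + 2*(-41 + (-28)² + 33*(-28))) = -313997 - (-41 + 784 - 924)*(-423 + 2*(-41 + 784 - 924)) = -313997 - (-181)*(-423 + 2*(-181)) = -313997 - (-181)*(-423 - 362) = -313997 - (-181)*(-785) = -313997 - 1*142085 = -313997 - 142085 = -456082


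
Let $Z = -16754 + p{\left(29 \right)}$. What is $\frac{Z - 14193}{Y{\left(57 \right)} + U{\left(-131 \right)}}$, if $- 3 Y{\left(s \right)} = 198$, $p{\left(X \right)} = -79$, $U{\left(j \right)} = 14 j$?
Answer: $\frac{15513}{950} \approx 16.329$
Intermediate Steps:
$Y{\left(s \right)} = -66$ ($Y{\left(s \right)} = \left(- \frac{1}{3}\right) 198 = -66$)
$Z = -16833$ ($Z = -16754 - 79 = -16833$)
$\frac{Z - 14193}{Y{\left(57 \right)} + U{\left(-131 \right)}} = \frac{-16833 - 14193}{-66 + 14 \left(-131\right)} = - \frac{31026}{-66 - 1834} = - \frac{31026}{-1900} = \left(-31026\right) \left(- \frac{1}{1900}\right) = \frac{15513}{950}$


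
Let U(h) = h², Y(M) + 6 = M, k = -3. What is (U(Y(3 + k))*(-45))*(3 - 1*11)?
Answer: 12960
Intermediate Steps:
Y(M) = -6 + M
(U(Y(3 + k))*(-45))*(3 - 1*11) = ((-6 + (3 - 3))²*(-45))*(3 - 1*11) = ((-6 + 0)²*(-45))*(3 - 11) = ((-6)²*(-45))*(-8) = (36*(-45))*(-8) = -1620*(-8) = 12960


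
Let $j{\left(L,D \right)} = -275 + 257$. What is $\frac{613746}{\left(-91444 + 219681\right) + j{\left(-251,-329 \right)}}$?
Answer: $\frac{87678}{18317} \approx 4.7867$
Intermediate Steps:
$j{\left(L,D \right)} = -18$
$\frac{613746}{\left(-91444 + 219681\right) + j{\left(-251,-329 \right)}} = \frac{613746}{\left(-91444 + 219681\right) - 18} = \frac{613746}{128237 - 18} = \frac{613746}{128219} = 613746 \cdot \frac{1}{128219} = \frac{87678}{18317}$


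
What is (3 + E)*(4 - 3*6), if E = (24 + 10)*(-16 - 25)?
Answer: 19474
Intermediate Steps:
E = -1394 (E = 34*(-41) = -1394)
(3 + E)*(4 - 3*6) = (3 - 1394)*(4 - 3*6) = -1391*(4 - 18) = -1391*(-14) = 19474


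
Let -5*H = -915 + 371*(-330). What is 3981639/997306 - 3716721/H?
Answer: -400942789015/2733615746 ≈ -146.67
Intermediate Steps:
H = 24669 (H = -(-915 + 371*(-330))/5 = -(-915 - 122430)/5 = -⅕*(-123345) = 24669)
3981639/997306 - 3716721/H = 3981639/997306 - 3716721/24669 = 3981639*(1/997306) - 3716721*1/24669 = 3981639/997306 - 412969/2741 = -400942789015/2733615746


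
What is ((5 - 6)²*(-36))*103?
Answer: -3708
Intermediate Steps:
((5 - 6)²*(-36))*103 = ((-1)²*(-36))*103 = (1*(-36))*103 = -36*103 = -3708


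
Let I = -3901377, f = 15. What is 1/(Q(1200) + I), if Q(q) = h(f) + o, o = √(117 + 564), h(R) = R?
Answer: -1300454/5073541818121 - √681/15220625454363 ≈ -2.5632e-7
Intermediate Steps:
o = √681 ≈ 26.096
Q(q) = 15 + √681
1/(Q(1200) + I) = 1/((15 + √681) - 3901377) = 1/(-3901362 + √681)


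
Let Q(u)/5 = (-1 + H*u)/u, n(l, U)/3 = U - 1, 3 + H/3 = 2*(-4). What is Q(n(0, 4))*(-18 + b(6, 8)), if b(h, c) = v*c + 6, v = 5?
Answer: -41720/9 ≈ -4635.6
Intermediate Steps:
H = -33 (H = -9 + 3*(2*(-4)) = -9 + 3*(-8) = -9 - 24 = -33)
n(l, U) = -3 + 3*U (n(l, U) = 3*(U - 1) = 3*(-1 + U) = -3 + 3*U)
b(h, c) = 6 + 5*c (b(h, c) = 5*c + 6 = 6 + 5*c)
Q(u) = 5*(-1 - 33*u)/u (Q(u) = 5*((-1 - 33*u)/u) = 5*(-1 - 33*u)/u)
Q(n(0, 4))*(-18 + b(6, 8)) = (-165 - 5/(-3 + 3*4))*(-18 + (6 + 5*8)) = (-165 - 5/(-3 + 12))*(-18 + (6 + 40)) = (-165 - 5/9)*(-18 + 46) = (-165 - 5*1/9)*28 = (-165 - 5/9)*28 = -1490/9*28 = -41720/9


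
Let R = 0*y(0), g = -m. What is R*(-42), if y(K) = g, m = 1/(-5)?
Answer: 0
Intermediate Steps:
m = -1/5 ≈ -0.20000
g = 1/5 (g = -1*(-1/5) = 1/5 ≈ 0.20000)
y(K) = 1/5
R = 0 (R = 0*(1/5) = 0)
R*(-42) = 0*(-42) = 0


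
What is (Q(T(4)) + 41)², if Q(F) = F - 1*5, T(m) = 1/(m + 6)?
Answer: 130321/100 ≈ 1303.2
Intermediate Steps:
T(m) = 1/(6 + m)
Q(F) = -5 + F (Q(F) = F - 5 = -5 + F)
(Q(T(4)) + 41)² = ((-5 + 1/(6 + 4)) + 41)² = ((-5 + 1/10) + 41)² = ((-5 + ⅒) + 41)² = (-49/10 + 41)² = (361/10)² = 130321/100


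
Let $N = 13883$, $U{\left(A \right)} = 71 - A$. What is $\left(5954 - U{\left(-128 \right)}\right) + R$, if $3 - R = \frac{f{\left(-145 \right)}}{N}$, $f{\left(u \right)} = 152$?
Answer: $\frac{79938162}{13883} \approx 5758.0$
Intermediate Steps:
$R = \frac{41497}{13883}$ ($R = 3 - \frac{152}{13883} = \frac{41497}{13883} \approx 2.9891$)
$\left(5954 - U{\left(-128 \right)}\right) + R = \left(5954 - \left(71 - -128\right)\right) + \frac{41497}{13883} = \left(5954 - \left(71 + 128\right)\right) + \frac{41497}{13883} = \left(5954 - 199\right) + \frac{41497}{13883} = 5755 + \frac{41497}{13883} = \frac{79938162}{13883}$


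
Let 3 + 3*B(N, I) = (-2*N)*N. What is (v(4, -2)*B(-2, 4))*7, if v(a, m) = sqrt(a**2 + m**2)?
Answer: -154*sqrt(5)/3 ≈ -114.78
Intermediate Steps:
B(N, I) = -1 - 2*N**2/3 (B(N, I) = -1 + ((-2*N)*N)/3 = -1 + (-2*N**2)/3 = -1 - 2*N**2/3)
(v(4, -2)*B(-2, 4))*7 = (sqrt(4**2 + (-2)**2)*(-1 - 2/3*(-2)**2))*7 = (sqrt(16 + 4)*(-1 - 2/3*4))*7 = (sqrt(20)*(-1 - 8/3))*7 = ((2*sqrt(5))*(-11/3))*7 = -22*sqrt(5)/3*7 = -154*sqrt(5)/3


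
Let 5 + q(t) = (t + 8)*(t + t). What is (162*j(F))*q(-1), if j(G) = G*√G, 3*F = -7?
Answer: 2394*I*√21 ≈ 10971.0*I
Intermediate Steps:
F = -7/3 (F = (⅓)*(-7) = -7/3 ≈ -2.3333)
q(t) = -5 + 2*t*(8 + t) (q(t) = -5 + (t + 8)*(t + t) = -5 + (8 + t)*(2*t) = -5 + 2*t*(8 + t))
j(G) = G^(3/2)
(162*j(F))*q(-1) = (162*(-7/3)^(3/2))*(-5 + 2*(-1)² + 16*(-1)) = (162*(-7*I*√21/9))*(-5 + 2*1 - 16) = (-126*I*√21)*(-5 + 2 - 16) = -126*I*√21*(-19) = 2394*I*√21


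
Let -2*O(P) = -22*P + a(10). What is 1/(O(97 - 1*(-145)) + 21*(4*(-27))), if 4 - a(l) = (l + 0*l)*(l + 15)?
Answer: 1/517 ≈ 0.0019342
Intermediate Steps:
a(l) = 4 - l*(15 + l) (a(l) = 4 - (l + 0*l)*(l + 15) = 4 - (l + 0)*(15 + l) = 4 - l*(15 + l))
O(P) = 123 + 11*P (O(P) = -(-22*P + (4 - 1*10² - 15*10))/2 = -(-22*P + (4 - 1*100 - 150))/2 = -(-22*P + (4 - 100 - 150))/2 = -(-22*P - 246)/2 = -(-246 - 22*P)/2 = 123 + 11*P)
1/(O(97 - 1*(-145)) + 21*(4*(-27))) = 1/((123 + 11*(97 - 1*(-145))) + 21*(4*(-27))) = 1/((123 + 11*(97 + 145)) + 21*(-108)) = 1/((123 + 11*242) - 2268) = 1/((123 + 2662) - 2268) = 1/(2785 - 2268) = 1/517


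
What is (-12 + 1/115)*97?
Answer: -133763/115 ≈ -1163.2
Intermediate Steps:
(-12 + 1/115)*97 = -1379/115*97 = -133763/115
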